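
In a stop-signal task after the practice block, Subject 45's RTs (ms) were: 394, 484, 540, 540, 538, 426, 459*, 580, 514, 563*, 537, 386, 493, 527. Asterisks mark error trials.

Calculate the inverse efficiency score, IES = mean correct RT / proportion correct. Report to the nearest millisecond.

Correct trials (n=12): 394, 484, 540, 540, 538, 426, 580, 514, 537, 386, 493, 527
Mean correct RT = 5959/12 = 496.5833 ms
Proportion correct = 12/14
IES = 496.5833 / (12/14) = 579.347 ms

579 ms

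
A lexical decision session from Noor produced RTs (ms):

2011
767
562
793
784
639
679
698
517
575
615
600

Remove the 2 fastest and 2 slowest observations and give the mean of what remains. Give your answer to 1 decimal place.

Sorted: 517, 562, 575, 600, 615, 639, 679, 698, 767, 784, 793, 2011
Drop lowest 2 (517, 562) and highest 2 (793, 2011)
Remaining (n=8): Σ = 5357, mean = 5357/8 = 669.625

669.6 ms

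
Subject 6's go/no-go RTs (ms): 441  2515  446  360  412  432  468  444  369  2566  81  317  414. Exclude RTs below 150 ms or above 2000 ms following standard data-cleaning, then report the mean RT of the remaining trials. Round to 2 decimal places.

Excluded: 81, 2515, 2566
Retained (n=10): Σ = 4103
Mean = 4103/10 = 410.3000

410.30 ms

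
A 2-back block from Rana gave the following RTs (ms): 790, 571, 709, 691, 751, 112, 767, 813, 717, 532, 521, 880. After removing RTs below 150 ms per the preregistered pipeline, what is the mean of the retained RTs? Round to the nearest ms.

Excluded: 112
Retained (n=11): Σ = 7742
Mean = 7742/11 = 703.8182

704 ms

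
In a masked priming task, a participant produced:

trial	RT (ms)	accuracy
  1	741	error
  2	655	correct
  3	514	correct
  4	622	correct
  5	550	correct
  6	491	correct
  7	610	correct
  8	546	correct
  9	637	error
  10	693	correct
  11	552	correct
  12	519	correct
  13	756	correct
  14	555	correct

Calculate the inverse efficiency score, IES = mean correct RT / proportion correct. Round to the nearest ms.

Correct trials (n=12): 655, 514, 622, 550, 491, 610, 546, 693, 552, 519, 756, 555
Mean correct RT = 7063/12 = 588.5833 ms
Proportion correct = 12/14
IES = 588.5833 / (12/14) = 686.681 ms

687 ms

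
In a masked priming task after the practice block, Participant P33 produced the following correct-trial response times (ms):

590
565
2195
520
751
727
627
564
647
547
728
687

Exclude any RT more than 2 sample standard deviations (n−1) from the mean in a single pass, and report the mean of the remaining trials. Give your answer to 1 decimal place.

632.1 ms

n = 12, ΣRT = 9148, M = 762.333
Σ(x−M)² = 2305450.67; s = √(2305450.67/11) = 457.806
Cutoffs: 762.333 ± 2·457.806 → [-153.3, 1677.9]
Outside: 2195 → excluded.
Retained (n=11): Σ = 6953, mean = 6953/11 = 632.091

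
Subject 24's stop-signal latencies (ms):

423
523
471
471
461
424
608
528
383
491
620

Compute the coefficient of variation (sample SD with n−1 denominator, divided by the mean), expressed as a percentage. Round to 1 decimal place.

15.1%

n = 11, Σ = 5403, M = 491.1818
Σ(x−M)² = 55199.636; s = √(55199.636/10) = 74.2965
CV = 74.2965 / 491.1818 = 0.15126 = 15.126%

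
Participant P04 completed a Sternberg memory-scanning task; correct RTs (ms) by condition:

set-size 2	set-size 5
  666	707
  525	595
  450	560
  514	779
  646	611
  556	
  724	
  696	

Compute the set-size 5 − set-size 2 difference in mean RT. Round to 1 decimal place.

M(set-size 2) = 4777/8 = 597.125
M(set-size 5) = 3252/5 = 650.400
Difference = 650.400 − 597.125 = 53.275 ms

53.3 ms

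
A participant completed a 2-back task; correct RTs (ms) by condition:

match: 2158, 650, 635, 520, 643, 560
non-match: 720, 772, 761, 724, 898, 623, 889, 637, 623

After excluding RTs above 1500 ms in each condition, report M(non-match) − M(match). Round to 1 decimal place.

137.0 ms

match: exclude 2158
M(match) = 3008/5 = 601.600
M(non-match) = 6647/9 = 738.556
Difference = 738.556 − 601.600 = 136.956 ms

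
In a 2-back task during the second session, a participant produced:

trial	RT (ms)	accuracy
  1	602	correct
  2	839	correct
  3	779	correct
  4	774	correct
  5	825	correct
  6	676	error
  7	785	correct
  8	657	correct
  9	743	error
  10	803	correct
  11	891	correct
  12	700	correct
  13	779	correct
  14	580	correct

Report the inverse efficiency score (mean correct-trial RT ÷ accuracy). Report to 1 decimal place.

876.4 ms

Correct trials (n=12): 602, 839, 779, 774, 825, 785, 657, 803, 891, 700, 779, 580
Mean correct RT = 9014/12 = 751.1667 ms
Proportion correct = 12/14
IES = 751.1667 / (12/14) = 876.361 ms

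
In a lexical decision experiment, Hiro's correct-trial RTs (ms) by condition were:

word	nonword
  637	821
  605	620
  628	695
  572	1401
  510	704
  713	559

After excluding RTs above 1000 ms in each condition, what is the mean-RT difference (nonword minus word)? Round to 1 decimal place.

nonword: exclude 1401
M(word) = 3665/6 = 610.833
M(nonword) = 3399/5 = 679.800
Difference = 679.800 − 610.833 = 68.967 ms

69.0 ms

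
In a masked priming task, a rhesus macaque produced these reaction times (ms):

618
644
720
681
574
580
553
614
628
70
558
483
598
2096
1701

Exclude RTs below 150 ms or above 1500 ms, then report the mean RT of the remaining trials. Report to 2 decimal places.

Excluded: 70, 1701, 2096
Retained (n=12): Σ = 7251
Mean = 7251/12 = 604.2500

604.25 ms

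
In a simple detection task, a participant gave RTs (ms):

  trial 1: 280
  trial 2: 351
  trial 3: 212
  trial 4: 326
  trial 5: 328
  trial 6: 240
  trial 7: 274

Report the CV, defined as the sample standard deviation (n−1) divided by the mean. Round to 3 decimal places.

0.176

n = 7, Σ = 2011, M = 287.2857
Σ(x−M)² = 15349.429; s = √(15349.429/6) = 50.5790
CV = 50.5790 / 287.2857 = 0.17606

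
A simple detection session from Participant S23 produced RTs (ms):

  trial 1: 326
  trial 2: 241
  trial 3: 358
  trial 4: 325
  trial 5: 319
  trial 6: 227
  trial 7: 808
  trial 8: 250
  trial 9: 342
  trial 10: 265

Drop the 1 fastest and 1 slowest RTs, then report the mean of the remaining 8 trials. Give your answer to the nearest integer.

303 ms

Sorted: 227, 241, 250, 265, 319, 325, 326, 342, 358, 808
Drop lowest 1 (227) and highest 1 (808)
Remaining (n=8): Σ = 2426, mean = 2426/8 = 303.250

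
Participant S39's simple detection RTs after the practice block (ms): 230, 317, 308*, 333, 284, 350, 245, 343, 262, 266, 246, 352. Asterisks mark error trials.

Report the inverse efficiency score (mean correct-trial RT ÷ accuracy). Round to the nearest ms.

320 ms

Correct trials (n=11): 230, 317, 333, 284, 350, 245, 343, 262, 266, 246, 352
Mean correct RT = 3228/11 = 293.4545 ms
Proportion correct = 11/12
IES = 293.4545 / (11/12) = 320.132 ms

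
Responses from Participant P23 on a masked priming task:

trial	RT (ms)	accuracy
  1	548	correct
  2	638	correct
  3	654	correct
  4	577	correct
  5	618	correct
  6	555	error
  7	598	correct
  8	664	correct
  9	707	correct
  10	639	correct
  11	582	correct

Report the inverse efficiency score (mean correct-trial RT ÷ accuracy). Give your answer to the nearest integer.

Correct trials (n=10): 548, 638, 654, 577, 618, 598, 664, 707, 639, 582
Mean correct RT = 6225/10 = 622.5000 ms
Proportion correct = 10/11
IES = 622.5000 / (10/11) = 684.750 ms

685 ms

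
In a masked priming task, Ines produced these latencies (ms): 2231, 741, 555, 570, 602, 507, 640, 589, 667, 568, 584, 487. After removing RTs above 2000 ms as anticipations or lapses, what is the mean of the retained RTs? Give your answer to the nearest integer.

Excluded: 2231
Retained (n=11): Σ = 6510
Mean = 6510/11 = 591.8182

592 ms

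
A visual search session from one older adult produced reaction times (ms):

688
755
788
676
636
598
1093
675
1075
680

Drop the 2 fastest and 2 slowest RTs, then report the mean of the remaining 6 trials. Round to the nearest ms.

710 ms

Sorted: 598, 636, 675, 676, 680, 688, 755, 788, 1075, 1093
Drop lowest 2 (598, 636) and highest 2 (1075, 1093)
Remaining (n=6): Σ = 4262, mean = 4262/6 = 710.333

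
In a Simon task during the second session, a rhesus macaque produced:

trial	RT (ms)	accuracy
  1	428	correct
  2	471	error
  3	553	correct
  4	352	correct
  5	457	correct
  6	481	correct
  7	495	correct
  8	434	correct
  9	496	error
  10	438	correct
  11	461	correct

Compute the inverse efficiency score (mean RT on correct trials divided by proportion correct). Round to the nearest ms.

Correct trials (n=9): 428, 553, 352, 457, 481, 495, 434, 438, 461
Mean correct RT = 4099/9 = 455.4444 ms
Proportion correct = 9/11
IES = 455.4444 / (9/11) = 556.654 ms

557 ms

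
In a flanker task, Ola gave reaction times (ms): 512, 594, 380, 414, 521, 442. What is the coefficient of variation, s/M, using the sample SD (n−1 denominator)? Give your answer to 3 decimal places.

n = 6, Σ = 2863, M = 477.1667
Σ(x−M)² = 31452.833; s = √(31452.833/5) = 79.3131
CV = 79.3131 / 477.1667 = 0.16622

0.166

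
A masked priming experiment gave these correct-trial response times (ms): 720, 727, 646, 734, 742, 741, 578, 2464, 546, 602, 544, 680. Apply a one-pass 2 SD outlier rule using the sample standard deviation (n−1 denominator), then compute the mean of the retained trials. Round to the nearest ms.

n = 12, ΣRT = 9724, M = 810.333
Σ(x−M)² = 3047200.67; s = √(3047200.67/11) = 526.325
Cutoffs: 810.333 ± 2·526.325 → [-242.3, 1863.0]
Outside: 2464 → excluded.
Retained (n=11): Σ = 7260, mean = 7260/11 = 660.000

660 ms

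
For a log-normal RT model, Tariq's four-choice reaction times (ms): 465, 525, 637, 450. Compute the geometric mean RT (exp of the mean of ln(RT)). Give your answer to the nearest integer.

514 ms

ln(RT): 6.1420, 6.2634, 6.4568, 6.1092
Mean ln(RT) = 24.9715/4 = 6.24286
Geometric mean = exp(6.24286) = 514.33 ms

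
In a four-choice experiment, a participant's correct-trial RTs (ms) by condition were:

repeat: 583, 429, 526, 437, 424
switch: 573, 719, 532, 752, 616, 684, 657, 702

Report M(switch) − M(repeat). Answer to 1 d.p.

174.6 ms

M(repeat) = 2399/5 = 479.800
M(switch) = 5235/8 = 654.375
Difference = 654.375 − 479.800 = 174.575 ms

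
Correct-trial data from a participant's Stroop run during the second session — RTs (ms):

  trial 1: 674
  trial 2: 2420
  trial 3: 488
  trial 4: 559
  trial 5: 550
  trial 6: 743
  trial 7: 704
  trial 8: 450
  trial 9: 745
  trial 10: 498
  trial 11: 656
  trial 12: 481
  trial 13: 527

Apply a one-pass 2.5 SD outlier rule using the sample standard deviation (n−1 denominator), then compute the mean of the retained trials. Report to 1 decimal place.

589.6 ms

n = 13, ΣRT = 9495, M = 730.385
Σ(x−M)² = 3221419.08; s = √(3221419.08/12) = 518.123
Cutoffs: 730.385 ± 2.5·518.123 → [-564.9, 2025.7]
Outside: 2420 → excluded.
Retained (n=12): Σ = 7075, mean = 7075/12 = 589.583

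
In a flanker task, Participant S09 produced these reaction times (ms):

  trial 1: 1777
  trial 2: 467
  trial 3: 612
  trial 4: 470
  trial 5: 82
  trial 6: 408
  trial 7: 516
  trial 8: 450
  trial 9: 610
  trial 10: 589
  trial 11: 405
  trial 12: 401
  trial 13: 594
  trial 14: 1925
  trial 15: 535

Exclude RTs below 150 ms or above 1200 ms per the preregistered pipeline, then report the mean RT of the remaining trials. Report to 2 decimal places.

504.75 ms

Excluded: 82, 1777, 1925
Retained (n=12): Σ = 6057
Mean = 6057/12 = 504.7500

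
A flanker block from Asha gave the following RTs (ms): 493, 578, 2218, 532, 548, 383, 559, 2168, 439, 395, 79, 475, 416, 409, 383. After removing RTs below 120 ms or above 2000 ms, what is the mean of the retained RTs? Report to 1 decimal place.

467.5 ms

Excluded: 79, 2168, 2218
Retained (n=12): Σ = 5610
Mean = 5610/12 = 467.5000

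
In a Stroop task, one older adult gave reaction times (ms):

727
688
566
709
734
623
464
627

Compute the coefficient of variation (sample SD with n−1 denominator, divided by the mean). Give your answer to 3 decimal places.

n = 8, Σ = 5138, M = 642.2500
Σ(x−M)² = 60339.500; s = √(60339.500/7) = 92.8436
CV = 92.8436 / 642.2500 = 0.14456

0.145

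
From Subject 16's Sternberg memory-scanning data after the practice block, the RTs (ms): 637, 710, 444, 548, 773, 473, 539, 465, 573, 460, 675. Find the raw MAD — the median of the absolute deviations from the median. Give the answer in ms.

88 ms

Sorted: 444, 460, 465, 473, 539, 548, 573, 637, 675, 710, 773 → median = 548
|x − 548|: 89, 162, 104, 0, 225, 75, 9, 83, 25, 88, 127
Sorted deviations: 0, 9, 25, 75, 83, 88, 89, 104, 127, 162, 225 → MAD = 88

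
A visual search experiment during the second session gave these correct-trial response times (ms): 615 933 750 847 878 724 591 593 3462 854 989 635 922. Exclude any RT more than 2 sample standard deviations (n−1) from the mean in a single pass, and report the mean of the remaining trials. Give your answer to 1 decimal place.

777.6 ms

n = 13, ΣRT = 12793, M = 984.077
Σ(x−M)² = 6881506.92; s = √(6881506.92/12) = 757.271
Cutoffs: 984.077 ± 2·757.271 → [-530.5, 2498.6]
Outside: 3462 → excluded.
Retained (n=12): Σ = 9331, mean = 9331/12 = 777.583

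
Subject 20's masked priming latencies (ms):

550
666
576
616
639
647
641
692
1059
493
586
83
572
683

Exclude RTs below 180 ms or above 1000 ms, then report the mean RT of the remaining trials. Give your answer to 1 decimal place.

Excluded: 83, 1059
Retained (n=12): Σ = 7361
Mean = 7361/12 = 613.4167

613.4 ms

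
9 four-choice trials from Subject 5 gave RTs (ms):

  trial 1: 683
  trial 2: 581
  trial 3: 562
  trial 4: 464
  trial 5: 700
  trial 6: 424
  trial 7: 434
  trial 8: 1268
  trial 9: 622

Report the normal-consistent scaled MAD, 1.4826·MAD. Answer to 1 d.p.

Sorted: 424, 434, 464, 562, 581, 622, 683, 700, 1268 → median = 581
|x − 581| sorted: 0, 19, 41, 102, 117, 119, 147, 157, 687 → MAD = 117
Robust SD ≈ 1.4826 × 117 = 173.464

173.5 ms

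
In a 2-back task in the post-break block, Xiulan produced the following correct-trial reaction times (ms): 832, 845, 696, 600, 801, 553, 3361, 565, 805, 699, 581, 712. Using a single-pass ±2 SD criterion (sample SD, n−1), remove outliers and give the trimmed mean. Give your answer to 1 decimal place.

n = 12, ΣRT = 11050, M = 920.833
Σ(x−M)² = 6619543.67; s = √(6619543.67/11) = 775.743
Cutoffs: 920.833 ± 2·775.743 → [-630.7, 2472.3]
Outside: 3361 → excluded.
Retained (n=11): Σ = 7689, mean = 7689/11 = 699.000

699.0 ms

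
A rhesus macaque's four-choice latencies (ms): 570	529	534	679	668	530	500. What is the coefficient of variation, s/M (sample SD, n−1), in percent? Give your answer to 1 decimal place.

12.5%

n = 7, Σ = 4010, M = 572.8571
Σ(x−M)² = 30904.857; s = √(30904.857/6) = 71.7691
CV = 71.7691 / 572.8571 = 0.12528 = 12.528%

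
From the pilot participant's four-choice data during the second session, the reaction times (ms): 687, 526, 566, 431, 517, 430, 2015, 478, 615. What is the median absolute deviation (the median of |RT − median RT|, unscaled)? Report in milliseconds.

Sorted: 430, 431, 478, 517, 526, 566, 615, 687, 2015 → median = 526
|x − 526|: 161, 0, 40, 95, 9, 96, 1489, 48, 89
Sorted deviations: 0, 9, 40, 48, 89, 95, 96, 161, 1489 → MAD = 89

89 ms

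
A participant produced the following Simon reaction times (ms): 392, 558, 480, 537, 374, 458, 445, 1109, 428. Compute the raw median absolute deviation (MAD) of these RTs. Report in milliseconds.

66 ms

Sorted: 374, 392, 428, 445, 458, 480, 537, 558, 1109 → median = 458
|x − 458|: 66, 100, 22, 79, 84, 0, 13, 651, 30
Sorted deviations: 0, 13, 22, 30, 66, 79, 84, 100, 651 → MAD = 66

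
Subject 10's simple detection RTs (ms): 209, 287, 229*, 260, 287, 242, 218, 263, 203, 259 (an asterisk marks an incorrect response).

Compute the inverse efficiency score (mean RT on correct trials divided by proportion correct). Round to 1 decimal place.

275.1 ms

Correct trials (n=9): 209, 287, 260, 287, 242, 218, 263, 203, 259
Mean correct RT = 2228/9 = 247.5556 ms
Proportion correct = 9/10
IES = 247.5556 / (9/10) = 275.062 ms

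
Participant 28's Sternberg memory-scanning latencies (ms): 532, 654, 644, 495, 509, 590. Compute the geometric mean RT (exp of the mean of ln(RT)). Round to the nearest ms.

ln(RT): 6.2766, 6.4831, 6.4677, 6.2046, 6.2324, 6.3801
Mean ln(RT) = 38.0446/6 = 6.34076
Geometric mean = exp(6.34076) = 567.23 ms

567 ms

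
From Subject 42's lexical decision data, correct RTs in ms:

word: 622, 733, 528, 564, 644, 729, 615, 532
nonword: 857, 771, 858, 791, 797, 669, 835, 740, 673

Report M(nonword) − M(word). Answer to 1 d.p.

155.9 ms

M(word) = 4967/8 = 620.875
M(nonword) = 6991/9 = 776.778
Difference = 776.778 − 620.875 = 155.903 ms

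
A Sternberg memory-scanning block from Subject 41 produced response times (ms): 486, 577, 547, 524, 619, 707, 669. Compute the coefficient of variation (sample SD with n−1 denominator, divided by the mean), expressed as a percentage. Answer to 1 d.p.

n = 7, Σ = 4129, M = 589.8571
Σ(x−M)² = 37960.857; s = √(37960.857/6) = 79.5412
CV = 79.5412 / 589.8571 = 0.13485 = 13.485%

13.5%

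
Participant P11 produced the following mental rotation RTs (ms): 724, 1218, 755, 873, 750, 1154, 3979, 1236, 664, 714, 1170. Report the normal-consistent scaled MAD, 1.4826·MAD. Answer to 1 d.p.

309.9 ms

Sorted: 664, 714, 724, 750, 755, 873, 1154, 1170, 1218, 1236, 3979 → median = 873
|x − 873| sorted: 0, 118, 123, 149, 159, 209, 281, 297, 345, 363, 3106 → MAD = 209
Robust SD ≈ 1.4826 × 209 = 309.863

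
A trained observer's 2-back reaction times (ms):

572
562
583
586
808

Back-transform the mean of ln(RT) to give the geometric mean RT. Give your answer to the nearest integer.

616 ms

ln(RT): 6.3491, 6.3315, 6.3682, 6.3733, 6.6946
Mean ln(RT) = 32.1167/5 = 6.42334
Geometric mean = exp(6.42334) = 616.06 ms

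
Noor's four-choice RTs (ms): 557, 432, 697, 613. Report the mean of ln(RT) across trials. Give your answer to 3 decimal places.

6.339

ln(RT): 6.3226, 6.0684, 6.5468, 6.4184
Σ ln(RT) = 25.3561
Mean = 25.3561/4 = 6.33904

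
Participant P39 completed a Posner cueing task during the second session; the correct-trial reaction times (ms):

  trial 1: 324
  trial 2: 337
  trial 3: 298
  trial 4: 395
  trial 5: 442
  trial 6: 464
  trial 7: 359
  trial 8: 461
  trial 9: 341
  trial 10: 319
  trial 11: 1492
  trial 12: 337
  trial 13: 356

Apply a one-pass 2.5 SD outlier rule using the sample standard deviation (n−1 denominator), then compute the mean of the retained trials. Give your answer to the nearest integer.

n = 13, ΣRT = 5925, M = 455.769
Σ(x−M)² = 1199414.31; s = √(1199414.31/12) = 316.151
Cutoffs: 455.769 ± 2.5·316.151 → [-334.6, 1246.1]
Outside: 1492 → excluded.
Retained (n=12): Σ = 4433, mean = 4433/12 = 369.417

369 ms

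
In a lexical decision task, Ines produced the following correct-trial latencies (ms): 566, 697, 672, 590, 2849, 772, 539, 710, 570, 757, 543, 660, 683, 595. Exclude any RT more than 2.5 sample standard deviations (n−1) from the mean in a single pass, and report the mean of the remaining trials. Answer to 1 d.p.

642.6 ms

n = 14, ΣRT = 11203, M = 800.214
Σ(x−M)² = 4597366.36; s = √(4597366.36/13) = 594.679
Cutoffs: 800.214 ± 2.5·594.679 → [-686.5, 2286.9]
Outside: 2849 → excluded.
Retained (n=13): Σ = 8354, mean = 8354/13 = 642.615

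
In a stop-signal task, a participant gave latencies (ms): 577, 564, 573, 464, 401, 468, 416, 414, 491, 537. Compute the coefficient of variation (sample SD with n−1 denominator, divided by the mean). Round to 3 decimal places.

0.140

n = 10, Σ = 4905, M = 490.5000
Σ(x−M)² = 42474.500; s = √(42474.500/9) = 68.6978
CV = 68.6978 / 490.5000 = 0.14006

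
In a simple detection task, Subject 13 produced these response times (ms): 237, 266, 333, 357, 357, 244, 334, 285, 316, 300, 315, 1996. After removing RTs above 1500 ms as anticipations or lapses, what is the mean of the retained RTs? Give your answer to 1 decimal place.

304.0 ms

Excluded: 1996
Retained (n=11): Σ = 3344
Mean = 3344/11 = 304.0000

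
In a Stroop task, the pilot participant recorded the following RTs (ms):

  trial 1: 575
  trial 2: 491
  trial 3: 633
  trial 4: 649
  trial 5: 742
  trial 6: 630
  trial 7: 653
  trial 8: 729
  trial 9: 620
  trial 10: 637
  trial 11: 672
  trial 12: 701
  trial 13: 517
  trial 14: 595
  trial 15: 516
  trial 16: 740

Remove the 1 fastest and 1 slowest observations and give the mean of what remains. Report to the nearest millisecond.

633 ms

Sorted: 491, 516, 517, 575, 595, 620, 630, 633, 637, 649, 653, 672, 701, 729, 740, 742
Drop lowest 1 (491) and highest 1 (742)
Remaining (n=14): Σ = 8867, mean = 8867/14 = 633.357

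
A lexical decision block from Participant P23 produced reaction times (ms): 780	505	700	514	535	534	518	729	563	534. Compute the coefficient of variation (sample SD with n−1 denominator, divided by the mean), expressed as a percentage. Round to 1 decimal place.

17.4%

n = 10, Σ = 5912, M = 591.2000
Σ(x−M)² = 95717.600; s = √(95717.600/9) = 103.1275
CV = 103.1275 / 591.2000 = 0.17444 = 17.444%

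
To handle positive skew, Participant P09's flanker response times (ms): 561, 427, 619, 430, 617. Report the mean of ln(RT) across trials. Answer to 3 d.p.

ln(RT): 6.3297, 6.0568, 6.4281, 6.0638, 6.4249
Σ ln(RT) = 31.3033
Mean = 31.3033/5 = 6.26065

6.261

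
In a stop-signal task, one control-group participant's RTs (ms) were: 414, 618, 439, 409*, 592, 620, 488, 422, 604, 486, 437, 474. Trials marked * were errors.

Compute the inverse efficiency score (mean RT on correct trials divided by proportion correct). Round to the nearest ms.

555 ms

Correct trials (n=11): 414, 618, 439, 592, 620, 488, 422, 604, 486, 437, 474
Mean correct RT = 5594/11 = 508.5455 ms
Proportion correct = 11/12
IES = 508.5455 / (11/12) = 554.777 ms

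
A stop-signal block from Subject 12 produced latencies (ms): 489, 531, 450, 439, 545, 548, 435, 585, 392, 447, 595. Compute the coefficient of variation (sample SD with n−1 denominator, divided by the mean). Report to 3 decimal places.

n = 11, Σ = 5456, M = 496.0000
Σ(x−M)² = 46404.000; s = √(46404.000/10) = 68.1205
CV = 68.1205 / 496.0000 = 0.13734

0.137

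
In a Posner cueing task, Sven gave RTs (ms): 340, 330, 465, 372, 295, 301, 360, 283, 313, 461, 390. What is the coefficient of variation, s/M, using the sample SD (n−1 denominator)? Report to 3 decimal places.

n = 11, Σ = 3910, M = 355.4545
Σ(x−M)² = 39186.727; s = √(39186.727/10) = 62.5993
CV = 62.5993 / 355.4545 = 0.17611

0.176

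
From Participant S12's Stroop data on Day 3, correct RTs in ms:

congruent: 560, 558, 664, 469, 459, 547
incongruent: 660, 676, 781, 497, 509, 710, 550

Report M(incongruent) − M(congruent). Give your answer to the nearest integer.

83 ms

M(congruent) = 3257/6 = 542.833
M(incongruent) = 4383/7 = 626.143
Difference = 626.143 − 542.833 = 83.310 ms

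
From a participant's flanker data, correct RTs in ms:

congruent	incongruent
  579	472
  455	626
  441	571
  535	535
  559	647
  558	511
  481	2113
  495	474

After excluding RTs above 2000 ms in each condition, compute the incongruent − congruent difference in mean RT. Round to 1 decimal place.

35.1 ms

incongruent: exclude 2113
M(congruent) = 4103/8 = 512.875
M(incongruent) = 3836/7 = 548.000
Difference = 548.000 − 512.875 = 35.125 ms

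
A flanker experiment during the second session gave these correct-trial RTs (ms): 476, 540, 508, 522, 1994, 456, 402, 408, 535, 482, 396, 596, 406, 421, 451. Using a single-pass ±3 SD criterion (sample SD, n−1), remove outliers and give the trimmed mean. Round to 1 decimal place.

471.4 ms

n = 15, ΣRT = 8593, M = 572.867
Σ(x−M)² = 2214179.73; s = √(2214179.73/14) = 397.688
Cutoffs: 572.867 ± 3·397.688 → [-620.2, 1765.9]
Outside: 1994 → excluded.
Retained (n=14): Σ = 6599, mean = 6599/14 = 471.357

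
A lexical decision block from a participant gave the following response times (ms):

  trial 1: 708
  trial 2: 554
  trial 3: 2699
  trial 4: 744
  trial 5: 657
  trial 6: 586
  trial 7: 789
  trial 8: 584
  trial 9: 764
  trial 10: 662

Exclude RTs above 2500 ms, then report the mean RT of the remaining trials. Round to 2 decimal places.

Excluded: 2699
Retained (n=9): Σ = 6048
Mean = 6048/9 = 672.0000

672.00 ms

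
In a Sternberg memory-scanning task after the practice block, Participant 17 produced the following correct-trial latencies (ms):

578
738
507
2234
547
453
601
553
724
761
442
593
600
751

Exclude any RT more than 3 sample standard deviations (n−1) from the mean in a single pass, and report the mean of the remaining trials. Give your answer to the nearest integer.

604 ms

n = 14, ΣRT = 10082, M = 720.143
Σ(x−M)² = 2611791.71; s = √(2611791.71/13) = 448.227
Cutoffs: 720.143 ± 3·448.227 → [-624.5, 2064.8]
Outside: 2234 → excluded.
Retained (n=13): Σ = 7848, mean = 7848/13 = 603.692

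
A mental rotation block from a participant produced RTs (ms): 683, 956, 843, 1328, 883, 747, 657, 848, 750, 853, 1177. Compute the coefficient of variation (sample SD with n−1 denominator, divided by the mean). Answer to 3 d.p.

0.232

n = 11, Σ = 9725, M = 884.0909
Σ(x−M)² = 420762.909; s = √(420762.909/10) = 205.1251
CV = 205.1251 / 884.0909 = 0.23202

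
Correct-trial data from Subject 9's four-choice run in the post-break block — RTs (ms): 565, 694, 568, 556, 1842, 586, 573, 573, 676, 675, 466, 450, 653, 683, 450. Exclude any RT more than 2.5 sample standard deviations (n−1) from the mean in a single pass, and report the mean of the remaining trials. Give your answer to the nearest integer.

583 ms

n = 15, ΣRT = 10010, M = 667.333
Σ(x−M)² = 1573287.33; s = √(1573287.33/14) = 335.228
Cutoffs: 667.333 ± 2.5·335.228 → [-170.7, 1505.4]
Outside: 1842 → excluded.
Retained (n=14): Σ = 8168, mean = 8168/14 = 583.429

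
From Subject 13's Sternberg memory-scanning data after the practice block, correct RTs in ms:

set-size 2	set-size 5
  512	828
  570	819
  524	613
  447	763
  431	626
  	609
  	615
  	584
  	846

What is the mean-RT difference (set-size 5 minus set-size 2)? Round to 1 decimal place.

203.5 ms

M(set-size 2) = 2484/5 = 496.800
M(set-size 5) = 6303/9 = 700.333
Difference = 700.333 − 496.800 = 203.533 ms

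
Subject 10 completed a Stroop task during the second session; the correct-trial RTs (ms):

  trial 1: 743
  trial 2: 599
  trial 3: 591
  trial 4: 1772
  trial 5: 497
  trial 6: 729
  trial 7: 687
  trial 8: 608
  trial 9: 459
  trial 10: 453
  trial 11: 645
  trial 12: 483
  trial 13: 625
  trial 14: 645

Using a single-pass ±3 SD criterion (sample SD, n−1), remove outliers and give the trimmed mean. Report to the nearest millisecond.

n = 14, ΣRT = 9536, M = 681.143
Σ(x−M)² = 1396673.71; s = √(1396673.71/13) = 327.775
Cutoffs: 681.143 ± 3·327.775 → [-302.2, 1664.5]
Outside: 1772 → excluded.
Retained (n=13): Σ = 7764, mean = 7764/13 = 597.231

597 ms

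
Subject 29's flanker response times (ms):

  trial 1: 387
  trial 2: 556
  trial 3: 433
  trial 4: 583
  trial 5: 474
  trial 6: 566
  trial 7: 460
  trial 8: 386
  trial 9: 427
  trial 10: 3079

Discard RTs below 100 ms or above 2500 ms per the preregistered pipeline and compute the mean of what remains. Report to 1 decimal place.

474.7 ms

Excluded: 3079
Retained (n=9): Σ = 4272
Mean = 4272/9 = 474.6667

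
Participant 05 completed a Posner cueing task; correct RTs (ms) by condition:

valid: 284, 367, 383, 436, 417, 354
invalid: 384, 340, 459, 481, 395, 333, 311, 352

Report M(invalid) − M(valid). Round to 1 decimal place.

8.4 ms

M(valid) = 2241/6 = 373.500
M(invalid) = 3055/8 = 381.875
Difference = 381.875 − 373.500 = 8.375 ms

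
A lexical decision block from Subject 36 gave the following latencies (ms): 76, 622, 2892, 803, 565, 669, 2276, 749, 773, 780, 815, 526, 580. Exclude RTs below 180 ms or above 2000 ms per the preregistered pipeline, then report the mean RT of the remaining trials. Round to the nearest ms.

688 ms

Excluded: 76, 2276, 2892
Retained (n=10): Σ = 6882
Mean = 6882/10 = 688.2000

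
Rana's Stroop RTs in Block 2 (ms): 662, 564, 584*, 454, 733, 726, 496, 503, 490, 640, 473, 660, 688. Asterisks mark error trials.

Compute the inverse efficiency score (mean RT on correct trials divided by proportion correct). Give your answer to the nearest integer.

640 ms

Correct trials (n=12): 662, 564, 454, 733, 726, 496, 503, 490, 640, 473, 660, 688
Mean correct RT = 7089/12 = 590.7500 ms
Proportion correct = 12/13
IES = 590.7500 / (12/13) = 639.979 ms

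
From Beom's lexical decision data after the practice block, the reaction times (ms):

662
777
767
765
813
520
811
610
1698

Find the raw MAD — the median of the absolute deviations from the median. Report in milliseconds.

Sorted: 520, 610, 662, 765, 767, 777, 811, 813, 1698 → median = 767
|x − 767|: 105, 10, 0, 2, 46, 247, 44, 157, 931
Sorted deviations: 0, 2, 10, 44, 46, 105, 157, 247, 931 → MAD = 46

46 ms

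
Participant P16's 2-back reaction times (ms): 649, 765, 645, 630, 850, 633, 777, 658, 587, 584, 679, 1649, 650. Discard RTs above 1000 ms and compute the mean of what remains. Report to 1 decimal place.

Excluded: 1649
Retained (n=12): Σ = 8107
Mean = 8107/12 = 675.5833

675.6 ms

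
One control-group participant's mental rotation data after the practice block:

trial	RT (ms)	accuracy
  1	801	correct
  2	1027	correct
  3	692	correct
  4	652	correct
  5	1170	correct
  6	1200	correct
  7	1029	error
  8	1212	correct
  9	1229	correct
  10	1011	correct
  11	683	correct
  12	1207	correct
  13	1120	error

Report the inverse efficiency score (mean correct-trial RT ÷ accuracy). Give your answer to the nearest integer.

1169 ms

Correct trials (n=11): 801, 1027, 692, 652, 1170, 1200, 1212, 1229, 1011, 683, 1207
Mean correct RT = 10884/11 = 989.4545 ms
Proportion correct = 11/13
IES = 989.4545 / (11/13) = 1169.355 ms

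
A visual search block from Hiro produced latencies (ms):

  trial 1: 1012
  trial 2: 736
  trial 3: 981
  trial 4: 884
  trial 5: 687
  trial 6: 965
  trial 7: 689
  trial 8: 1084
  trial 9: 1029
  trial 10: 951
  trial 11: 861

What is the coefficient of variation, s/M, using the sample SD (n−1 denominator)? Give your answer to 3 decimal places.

0.155

n = 11, Σ = 9879, M = 898.0909
Σ(x−M)² = 194950.909; s = √(194950.909/10) = 139.6248
CV = 139.6248 / 898.0909 = 0.15547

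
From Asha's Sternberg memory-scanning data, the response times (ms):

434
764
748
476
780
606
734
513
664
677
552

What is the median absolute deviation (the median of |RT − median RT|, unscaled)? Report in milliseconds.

100 ms

Sorted: 434, 476, 513, 552, 606, 664, 677, 734, 748, 764, 780 → median = 664
|x − 664|: 230, 100, 84, 188, 116, 58, 70, 151, 0, 13, 112
Sorted deviations: 0, 13, 58, 70, 84, 100, 112, 116, 151, 188, 230 → MAD = 100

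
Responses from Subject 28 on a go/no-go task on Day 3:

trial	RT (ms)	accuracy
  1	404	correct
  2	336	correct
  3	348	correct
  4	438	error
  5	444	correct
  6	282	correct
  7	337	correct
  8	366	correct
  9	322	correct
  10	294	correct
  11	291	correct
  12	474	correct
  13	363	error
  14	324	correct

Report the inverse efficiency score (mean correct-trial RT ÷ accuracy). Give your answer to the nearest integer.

410 ms

Correct trials (n=12): 404, 336, 348, 444, 282, 337, 366, 322, 294, 291, 474, 324
Mean correct RT = 4222/12 = 351.8333 ms
Proportion correct = 12/14
IES = 351.8333 / (12/14) = 410.472 ms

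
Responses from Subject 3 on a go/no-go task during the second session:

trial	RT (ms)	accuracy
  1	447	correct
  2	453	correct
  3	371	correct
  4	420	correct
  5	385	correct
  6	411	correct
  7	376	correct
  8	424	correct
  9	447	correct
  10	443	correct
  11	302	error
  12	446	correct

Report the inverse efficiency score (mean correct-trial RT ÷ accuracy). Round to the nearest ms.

Correct trials (n=11): 447, 453, 371, 420, 385, 411, 376, 424, 447, 443, 446
Mean correct RT = 4623/11 = 420.2727 ms
Proportion correct = 11/12
IES = 420.2727 / (11/12) = 458.479 ms

458 ms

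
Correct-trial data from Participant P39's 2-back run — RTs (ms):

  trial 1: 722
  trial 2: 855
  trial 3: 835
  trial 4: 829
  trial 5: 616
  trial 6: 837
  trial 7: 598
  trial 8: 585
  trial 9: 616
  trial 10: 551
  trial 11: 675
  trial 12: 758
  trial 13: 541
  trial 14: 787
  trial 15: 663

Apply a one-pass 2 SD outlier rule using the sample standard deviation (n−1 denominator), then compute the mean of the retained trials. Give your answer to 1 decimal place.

697.9 ms

n = 15, ΣRT = 10468, M = 697.867
Σ(x−M)² = 176225.73; s = √(176225.73/14) = 112.194
Cutoffs: 697.867 ± 2·112.194 → [473.5, 922.3]
No RTs fall outside the cutoffs; all 15 retained. Mean = 10468/15 = 697.867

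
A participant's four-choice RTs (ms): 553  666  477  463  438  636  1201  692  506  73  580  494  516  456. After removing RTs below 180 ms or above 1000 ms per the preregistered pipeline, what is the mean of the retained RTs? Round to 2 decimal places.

Excluded: 73, 1201
Retained (n=12): Σ = 6477
Mean = 6477/12 = 539.7500

539.75 ms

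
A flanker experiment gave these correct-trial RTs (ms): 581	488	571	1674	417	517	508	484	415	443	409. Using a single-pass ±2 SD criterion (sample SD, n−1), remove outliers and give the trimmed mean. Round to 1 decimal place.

483.3 ms

n = 11, ΣRT = 6507, M = 591.545
Σ(x−M)² = 1324088.73; s = √(1324088.73/10) = 363.880
Cutoffs: 591.545 ± 2·363.880 → [-136.2, 1319.3]
Outside: 1674 → excluded.
Retained (n=10): Σ = 4833, mean = 4833/10 = 483.300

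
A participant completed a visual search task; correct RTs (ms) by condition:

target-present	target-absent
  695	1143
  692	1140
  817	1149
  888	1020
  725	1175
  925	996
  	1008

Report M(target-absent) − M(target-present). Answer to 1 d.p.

299.8 ms

M(target-present) = 4742/6 = 790.333
M(target-absent) = 7631/7 = 1090.143
Difference = 1090.143 − 790.333 = 299.810 ms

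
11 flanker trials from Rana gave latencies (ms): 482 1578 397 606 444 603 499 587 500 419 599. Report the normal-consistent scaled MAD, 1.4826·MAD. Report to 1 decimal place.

129.0 ms

Sorted: 397, 419, 444, 482, 499, 500, 587, 599, 603, 606, 1578 → median = 500
|x − 500| sorted: 0, 1, 18, 56, 81, 87, 99, 103, 103, 106, 1078 → MAD = 87
Robust SD ≈ 1.4826 × 87 = 128.986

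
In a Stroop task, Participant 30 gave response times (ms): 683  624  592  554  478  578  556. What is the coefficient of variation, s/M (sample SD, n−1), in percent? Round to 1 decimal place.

n = 7, Σ = 4065, M = 580.7143
Σ(x−M)² = 24345.429; s = √(24345.429/6) = 63.6991
CV = 63.6991 / 580.7143 = 0.10969 = 10.969%

11.0%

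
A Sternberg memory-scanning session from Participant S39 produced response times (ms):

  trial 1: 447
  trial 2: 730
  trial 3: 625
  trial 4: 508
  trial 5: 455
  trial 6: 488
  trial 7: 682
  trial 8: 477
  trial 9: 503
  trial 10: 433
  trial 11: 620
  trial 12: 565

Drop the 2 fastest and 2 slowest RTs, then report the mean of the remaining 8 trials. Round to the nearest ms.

Sorted: 433, 447, 455, 477, 488, 503, 508, 565, 620, 625, 682, 730
Drop lowest 2 (433, 447) and highest 2 (682, 730)
Remaining (n=8): Σ = 4241, mean = 4241/8 = 530.125

530 ms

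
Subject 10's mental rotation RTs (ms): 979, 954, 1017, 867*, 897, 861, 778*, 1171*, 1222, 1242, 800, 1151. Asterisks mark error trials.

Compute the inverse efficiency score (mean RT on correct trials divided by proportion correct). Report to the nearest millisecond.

1352 ms

Correct trials (n=9): 979, 954, 1017, 897, 861, 1222, 1242, 800, 1151
Mean correct RT = 9123/9 = 1013.6667 ms
Proportion correct = 9/12
IES = 1013.6667 / (9/12) = 1351.556 ms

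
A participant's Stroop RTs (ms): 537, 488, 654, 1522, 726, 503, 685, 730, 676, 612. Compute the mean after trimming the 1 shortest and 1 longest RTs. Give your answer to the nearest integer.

Sorted: 488, 503, 537, 612, 654, 676, 685, 726, 730, 1522
Drop lowest 1 (488) and highest 1 (1522)
Remaining (n=8): Σ = 5123, mean = 5123/8 = 640.375

640 ms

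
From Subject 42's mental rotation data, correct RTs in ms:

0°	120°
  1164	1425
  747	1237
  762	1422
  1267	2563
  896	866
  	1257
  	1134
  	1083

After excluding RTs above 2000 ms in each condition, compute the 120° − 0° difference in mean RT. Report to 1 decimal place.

236.2 ms

120°: exclude 2563
M(0°) = 4836/5 = 967.200
M(120°) = 8424/7 = 1203.429
Difference = 1203.429 − 967.200 = 236.229 ms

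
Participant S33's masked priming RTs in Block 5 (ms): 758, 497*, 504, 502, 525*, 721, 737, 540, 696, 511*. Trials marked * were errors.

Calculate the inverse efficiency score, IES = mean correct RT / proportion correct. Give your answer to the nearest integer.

910 ms

Correct trials (n=7): 758, 504, 502, 721, 737, 540, 696
Mean correct RT = 4458/7 = 636.8571 ms
Proportion correct = 7/10
IES = 636.8571 / (7/10) = 909.796 ms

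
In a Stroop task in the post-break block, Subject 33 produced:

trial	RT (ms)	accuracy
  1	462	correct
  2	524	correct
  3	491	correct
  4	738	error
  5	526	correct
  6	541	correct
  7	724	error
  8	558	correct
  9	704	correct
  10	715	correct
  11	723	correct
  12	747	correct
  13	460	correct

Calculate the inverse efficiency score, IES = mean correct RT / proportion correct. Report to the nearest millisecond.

693 ms

Correct trials (n=11): 462, 524, 491, 526, 541, 558, 704, 715, 723, 747, 460
Mean correct RT = 6451/11 = 586.4545 ms
Proportion correct = 11/13
IES = 586.4545 / (11/13) = 693.083 ms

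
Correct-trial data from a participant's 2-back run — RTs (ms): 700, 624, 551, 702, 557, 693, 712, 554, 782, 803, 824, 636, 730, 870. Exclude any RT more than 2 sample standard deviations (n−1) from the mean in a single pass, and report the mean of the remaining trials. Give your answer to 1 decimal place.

695.6 ms

n = 14, ΣRT = 9738, M = 695.571
Σ(x−M)² = 136269.43; s = √(136269.43/13) = 102.383
Cutoffs: 695.571 ± 2·102.383 → [490.8, 900.3]
No RTs fall outside the cutoffs; all 14 retained. Mean = 9738/14 = 695.571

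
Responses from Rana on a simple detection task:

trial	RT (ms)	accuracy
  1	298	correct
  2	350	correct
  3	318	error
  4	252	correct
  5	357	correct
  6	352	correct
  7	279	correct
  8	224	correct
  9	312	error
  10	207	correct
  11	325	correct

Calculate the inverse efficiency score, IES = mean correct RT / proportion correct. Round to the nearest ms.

359 ms

Correct trials (n=9): 298, 350, 252, 357, 352, 279, 224, 207, 325
Mean correct RT = 2644/9 = 293.7778 ms
Proportion correct = 9/11
IES = 293.7778 / (9/11) = 359.062 ms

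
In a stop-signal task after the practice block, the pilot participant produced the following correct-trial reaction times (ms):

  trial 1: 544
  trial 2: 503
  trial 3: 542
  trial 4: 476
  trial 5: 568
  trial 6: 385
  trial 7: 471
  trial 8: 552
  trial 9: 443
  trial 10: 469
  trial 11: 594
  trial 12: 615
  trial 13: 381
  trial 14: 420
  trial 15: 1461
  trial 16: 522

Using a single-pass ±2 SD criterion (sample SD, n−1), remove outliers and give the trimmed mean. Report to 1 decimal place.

499.0 ms

n = 16, ΣRT = 8946, M = 559.125
Σ(x−M)² = 940583.75; s = √(940583.75/15) = 250.411
Cutoffs: 559.125 ± 2·250.411 → [58.3, 1059.9]
Outside: 1461 → excluded.
Retained (n=15): Σ = 7485, mean = 7485/15 = 499.000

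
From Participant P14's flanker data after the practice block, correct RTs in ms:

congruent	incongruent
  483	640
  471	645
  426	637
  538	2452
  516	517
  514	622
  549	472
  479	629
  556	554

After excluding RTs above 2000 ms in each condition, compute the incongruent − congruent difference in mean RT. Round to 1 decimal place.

incongruent: exclude 2452
M(congruent) = 4532/9 = 503.556
M(incongruent) = 4716/8 = 589.500
Difference = 589.500 − 503.556 = 85.944 ms

85.9 ms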